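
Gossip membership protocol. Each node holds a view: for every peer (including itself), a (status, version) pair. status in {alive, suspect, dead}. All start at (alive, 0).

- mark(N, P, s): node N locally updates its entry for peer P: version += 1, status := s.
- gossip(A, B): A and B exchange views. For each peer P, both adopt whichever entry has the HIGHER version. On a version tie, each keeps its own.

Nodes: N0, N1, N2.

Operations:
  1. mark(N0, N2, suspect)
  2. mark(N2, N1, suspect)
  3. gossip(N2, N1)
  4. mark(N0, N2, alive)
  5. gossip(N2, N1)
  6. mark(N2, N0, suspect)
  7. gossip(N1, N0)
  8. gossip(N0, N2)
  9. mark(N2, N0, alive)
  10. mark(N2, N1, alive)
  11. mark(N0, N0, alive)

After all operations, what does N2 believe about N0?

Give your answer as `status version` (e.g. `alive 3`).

Op 1: N0 marks N2=suspect -> (suspect,v1)
Op 2: N2 marks N1=suspect -> (suspect,v1)
Op 3: gossip N2<->N1 -> N2.N0=(alive,v0) N2.N1=(suspect,v1) N2.N2=(alive,v0) | N1.N0=(alive,v0) N1.N1=(suspect,v1) N1.N2=(alive,v0)
Op 4: N0 marks N2=alive -> (alive,v2)
Op 5: gossip N2<->N1 -> N2.N0=(alive,v0) N2.N1=(suspect,v1) N2.N2=(alive,v0) | N1.N0=(alive,v0) N1.N1=(suspect,v1) N1.N2=(alive,v0)
Op 6: N2 marks N0=suspect -> (suspect,v1)
Op 7: gossip N1<->N0 -> N1.N0=(alive,v0) N1.N1=(suspect,v1) N1.N2=(alive,v2) | N0.N0=(alive,v0) N0.N1=(suspect,v1) N0.N2=(alive,v2)
Op 8: gossip N0<->N2 -> N0.N0=(suspect,v1) N0.N1=(suspect,v1) N0.N2=(alive,v2) | N2.N0=(suspect,v1) N2.N1=(suspect,v1) N2.N2=(alive,v2)
Op 9: N2 marks N0=alive -> (alive,v2)
Op 10: N2 marks N1=alive -> (alive,v2)
Op 11: N0 marks N0=alive -> (alive,v2)

Answer: alive 2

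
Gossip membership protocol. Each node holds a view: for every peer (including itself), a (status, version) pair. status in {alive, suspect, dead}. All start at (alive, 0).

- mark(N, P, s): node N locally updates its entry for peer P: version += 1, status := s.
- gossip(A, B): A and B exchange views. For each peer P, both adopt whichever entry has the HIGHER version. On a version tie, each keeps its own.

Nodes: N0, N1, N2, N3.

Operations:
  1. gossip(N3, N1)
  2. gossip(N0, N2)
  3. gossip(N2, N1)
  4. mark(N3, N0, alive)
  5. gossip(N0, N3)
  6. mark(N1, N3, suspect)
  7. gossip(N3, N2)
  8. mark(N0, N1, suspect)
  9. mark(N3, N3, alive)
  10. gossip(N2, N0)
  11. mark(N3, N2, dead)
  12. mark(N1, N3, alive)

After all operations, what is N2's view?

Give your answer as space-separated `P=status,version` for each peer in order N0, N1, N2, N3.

Op 1: gossip N3<->N1 -> N3.N0=(alive,v0) N3.N1=(alive,v0) N3.N2=(alive,v0) N3.N3=(alive,v0) | N1.N0=(alive,v0) N1.N1=(alive,v0) N1.N2=(alive,v0) N1.N3=(alive,v0)
Op 2: gossip N0<->N2 -> N0.N0=(alive,v0) N0.N1=(alive,v0) N0.N2=(alive,v0) N0.N3=(alive,v0) | N2.N0=(alive,v0) N2.N1=(alive,v0) N2.N2=(alive,v0) N2.N3=(alive,v0)
Op 3: gossip N2<->N1 -> N2.N0=(alive,v0) N2.N1=(alive,v0) N2.N2=(alive,v0) N2.N3=(alive,v0) | N1.N0=(alive,v0) N1.N1=(alive,v0) N1.N2=(alive,v0) N1.N3=(alive,v0)
Op 4: N3 marks N0=alive -> (alive,v1)
Op 5: gossip N0<->N3 -> N0.N0=(alive,v1) N0.N1=(alive,v0) N0.N2=(alive,v0) N0.N3=(alive,v0) | N3.N0=(alive,v1) N3.N1=(alive,v0) N3.N2=(alive,v0) N3.N3=(alive,v0)
Op 6: N1 marks N3=suspect -> (suspect,v1)
Op 7: gossip N3<->N2 -> N3.N0=(alive,v1) N3.N1=(alive,v0) N3.N2=(alive,v0) N3.N3=(alive,v0) | N2.N0=(alive,v1) N2.N1=(alive,v0) N2.N2=(alive,v0) N2.N3=(alive,v0)
Op 8: N0 marks N1=suspect -> (suspect,v1)
Op 9: N3 marks N3=alive -> (alive,v1)
Op 10: gossip N2<->N0 -> N2.N0=(alive,v1) N2.N1=(suspect,v1) N2.N2=(alive,v0) N2.N3=(alive,v0) | N0.N0=(alive,v1) N0.N1=(suspect,v1) N0.N2=(alive,v0) N0.N3=(alive,v0)
Op 11: N3 marks N2=dead -> (dead,v1)
Op 12: N1 marks N3=alive -> (alive,v2)

Answer: N0=alive,1 N1=suspect,1 N2=alive,0 N3=alive,0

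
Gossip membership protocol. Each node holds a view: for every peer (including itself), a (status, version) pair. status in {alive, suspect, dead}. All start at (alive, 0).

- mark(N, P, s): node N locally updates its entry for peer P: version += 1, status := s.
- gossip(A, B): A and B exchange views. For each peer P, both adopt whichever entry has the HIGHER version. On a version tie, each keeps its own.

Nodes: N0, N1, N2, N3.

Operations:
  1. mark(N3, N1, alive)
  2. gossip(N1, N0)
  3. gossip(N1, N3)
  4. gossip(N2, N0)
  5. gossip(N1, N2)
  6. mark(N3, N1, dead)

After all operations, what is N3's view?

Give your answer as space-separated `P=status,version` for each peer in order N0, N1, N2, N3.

Op 1: N3 marks N1=alive -> (alive,v1)
Op 2: gossip N1<->N0 -> N1.N0=(alive,v0) N1.N1=(alive,v0) N1.N2=(alive,v0) N1.N3=(alive,v0) | N0.N0=(alive,v0) N0.N1=(alive,v0) N0.N2=(alive,v0) N0.N3=(alive,v0)
Op 3: gossip N1<->N3 -> N1.N0=(alive,v0) N1.N1=(alive,v1) N1.N2=(alive,v0) N1.N3=(alive,v0) | N3.N0=(alive,v0) N3.N1=(alive,v1) N3.N2=(alive,v0) N3.N3=(alive,v0)
Op 4: gossip N2<->N0 -> N2.N0=(alive,v0) N2.N1=(alive,v0) N2.N2=(alive,v0) N2.N3=(alive,v0) | N0.N0=(alive,v0) N0.N1=(alive,v0) N0.N2=(alive,v0) N0.N3=(alive,v0)
Op 5: gossip N1<->N2 -> N1.N0=(alive,v0) N1.N1=(alive,v1) N1.N2=(alive,v0) N1.N3=(alive,v0) | N2.N0=(alive,v0) N2.N1=(alive,v1) N2.N2=(alive,v0) N2.N3=(alive,v0)
Op 6: N3 marks N1=dead -> (dead,v2)

Answer: N0=alive,0 N1=dead,2 N2=alive,0 N3=alive,0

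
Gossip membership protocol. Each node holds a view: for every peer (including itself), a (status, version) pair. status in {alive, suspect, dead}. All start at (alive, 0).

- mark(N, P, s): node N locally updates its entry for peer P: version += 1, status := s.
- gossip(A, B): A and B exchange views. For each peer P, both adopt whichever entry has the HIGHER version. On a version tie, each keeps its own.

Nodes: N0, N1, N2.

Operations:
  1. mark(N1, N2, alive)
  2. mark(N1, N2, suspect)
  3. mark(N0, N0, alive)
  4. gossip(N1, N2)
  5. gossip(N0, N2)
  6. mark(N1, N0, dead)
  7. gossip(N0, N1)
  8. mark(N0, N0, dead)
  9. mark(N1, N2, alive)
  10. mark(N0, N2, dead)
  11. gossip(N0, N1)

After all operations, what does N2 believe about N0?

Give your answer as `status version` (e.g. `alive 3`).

Answer: alive 1

Derivation:
Op 1: N1 marks N2=alive -> (alive,v1)
Op 2: N1 marks N2=suspect -> (suspect,v2)
Op 3: N0 marks N0=alive -> (alive,v1)
Op 4: gossip N1<->N2 -> N1.N0=(alive,v0) N1.N1=(alive,v0) N1.N2=(suspect,v2) | N2.N0=(alive,v0) N2.N1=(alive,v0) N2.N2=(suspect,v2)
Op 5: gossip N0<->N2 -> N0.N0=(alive,v1) N0.N1=(alive,v0) N0.N2=(suspect,v2) | N2.N0=(alive,v1) N2.N1=(alive,v0) N2.N2=(suspect,v2)
Op 6: N1 marks N0=dead -> (dead,v1)
Op 7: gossip N0<->N1 -> N0.N0=(alive,v1) N0.N1=(alive,v0) N0.N2=(suspect,v2) | N1.N0=(dead,v1) N1.N1=(alive,v0) N1.N2=(suspect,v2)
Op 8: N0 marks N0=dead -> (dead,v2)
Op 9: N1 marks N2=alive -> (alive,v3)
Op 10: N0 marks N2=dead -> (dead,v3)
Op 11: gossip N0<->N1 -> N0.N0=(dead,v2) N0.N1=(alive,v0) N0.N2=(dead,v3) | N1.N0=(dead,v2) N1.N1=(alive,v0) N1.N2=(alive,v3)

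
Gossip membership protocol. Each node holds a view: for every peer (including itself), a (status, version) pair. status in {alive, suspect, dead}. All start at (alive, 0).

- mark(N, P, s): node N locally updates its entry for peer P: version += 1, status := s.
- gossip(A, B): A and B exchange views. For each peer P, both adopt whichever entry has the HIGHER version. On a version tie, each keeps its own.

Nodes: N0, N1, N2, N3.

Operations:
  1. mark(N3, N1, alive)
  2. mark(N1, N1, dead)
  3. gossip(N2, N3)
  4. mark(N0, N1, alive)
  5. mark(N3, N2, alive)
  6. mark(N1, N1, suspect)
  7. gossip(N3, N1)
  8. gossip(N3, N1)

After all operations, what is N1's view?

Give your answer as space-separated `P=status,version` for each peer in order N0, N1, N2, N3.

Answer: N0=alive,0 N1=suspect,2 N2=alive,1 N3=alive,0

Derivation:
Op 1: N3 marks N1=alive -> (alive,v1)
Op 2: N1 marks N1=dead -> (dead,v1)
Op 3: gossip N2<->N3 -> N2.N0=(alive,v0) N2.N1=(alive,v1) N2.N2=(alive,v0) N2.N3=(alive,v0) | N3.N0=(alive,v0) N3.N1=(alive,v1) N3.N2=(alive,v0) N3.N3=(alive,v0)
Op 4: N0 marks N1=alive -> (alive,v1)
Op 5: N3 marks N2=alive -> (alive,v1)
Op 6: N1 marks N1=suspect -> (suspect,v2)
Op 7: gossip N3<->N1 -> N3.N0=(alive,v0) N3.N1=(suspect,v2) N3.N2=(alive,v1) N3.N3=(alive,v0) | N1.N0=(alive,v0) N1.N1=(suspect,v2) N1.N2=(alive,v1) N1.N3=(alive,v0)
Op 8: gossip N3<->N1 -> N3.N0=(alive,v0) N3.N1=(suspect,v2) N3.N2=(alive,v1) N3.N3=(alive,v0) | N1.N0=(alive,v0) N1.N1=(suspect,v2) N1.N2=(alive,v1) N1.N3=(alive,v0)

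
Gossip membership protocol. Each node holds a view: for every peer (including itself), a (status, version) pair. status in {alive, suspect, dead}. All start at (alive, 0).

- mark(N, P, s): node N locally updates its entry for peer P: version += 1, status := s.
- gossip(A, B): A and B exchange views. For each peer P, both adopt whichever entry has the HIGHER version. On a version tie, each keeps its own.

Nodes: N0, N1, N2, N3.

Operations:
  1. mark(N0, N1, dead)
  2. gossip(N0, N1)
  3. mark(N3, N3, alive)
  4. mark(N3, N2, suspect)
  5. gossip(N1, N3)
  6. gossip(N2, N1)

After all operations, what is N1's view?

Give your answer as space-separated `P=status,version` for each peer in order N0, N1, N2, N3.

Op 1: N0 marks N1=dead -> (dead,v1)
Op 2: gossip N0<->N1 -> N0.N0=(alive,v0) N0.N1=(dead,v1) N0.N2=(alive,v0) N0.N3=(alive,v0) | N1.N0=(alive,v0) N1.N1=(dead,v1) N1.N2=(alive,v0) N1.N3=(alive,v0)
Op 3: N3 marks N3=alive -> (alive,v1)
Op 4: N3 marks N2=suspect -> (suspect,v1)
Op 5: gossip N1<->N3 -> N1.N0=(alive,v0) N1.N1=(dead,v1) N1.N2=(suspect,v1) N1.N3=(alive,v1) | N3.N0=(alive,v0) N3.N1=(dead,v1) N3.N2=(suspect,v1) N3.N3=(alive,v1)
Op 6: gossip N2<->N1 -> N2.N0=(alive,v0) N2.N1=(dead,v1) N2.N2=(suspect,v1) N2.N3=(alive,v1) | N1.N0=(alive,v0) N1.N1=(dead,v1) N1.N2=(suspect,v1) N1.N3=(alive,v1)

Answer: N0=alive,0 N1=dead,1 N2=suspect,1 N3=alive,1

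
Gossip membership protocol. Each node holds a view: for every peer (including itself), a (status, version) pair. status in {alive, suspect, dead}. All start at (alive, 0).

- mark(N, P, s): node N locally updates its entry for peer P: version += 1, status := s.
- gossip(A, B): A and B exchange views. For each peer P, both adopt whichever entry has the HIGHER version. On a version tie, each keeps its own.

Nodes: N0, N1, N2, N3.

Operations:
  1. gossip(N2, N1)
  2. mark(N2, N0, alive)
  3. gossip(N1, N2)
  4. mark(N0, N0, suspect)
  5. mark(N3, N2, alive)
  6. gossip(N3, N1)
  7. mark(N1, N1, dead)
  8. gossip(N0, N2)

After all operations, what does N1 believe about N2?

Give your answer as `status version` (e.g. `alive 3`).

Op 1: gossip N2<->N1 -> N2.N0=(alive,v0) N2.N1=(alive,v0) N2.N2=(alive,v0) N2.N3=(alive,v0) | N1.N0=(alive,v0) N1.N1=(alive,v0) N1.N2=(alive,v0) N1.N3=(alive,v0)
Op 2: N2 marks N0=alive -> (alive,v1)
Op 3: gossip N1<->N2 -> N1.N0=(alive,v1) N1.N1=(alive,v0) N1.N2=(alive,v0) N1.N3=(alive,v0) | N2.N0=(alive,v1) N2.N1=(alive,v0) N2.N2=(alive,v0) N2.N3=(alive,v0)
Op 4: N0 marks N0=suspect -> (suspect,v1)
Op 5: N3 marks N2=alive -> (alive,v1)
Op 6: gossip N3<->N1 -> N3.N0=(alive,v1) N3.N1=(alive,v0) N3.N2=(alive,v1) N3.N3=(alive,v0) | N1.N0=(alive,v1) N1.N1=(alive,v0) N1.N2=(alive,v1) N1.N3=(alive,v0)
Op 7: N1 marks N1=dead -> (dead,v1)
Op 8: gossip N0<->N2 -> N0.N0=(suspect,v1) N0.N1=(alive,v0) N0.N2=(alive,v0) N0.N3=(alive,v0) | N2.N0=(alive,v1) N2.N1=(alive,v0) N2.N2=(alive,v0) N2.N3=(alive,v0)

Answer: alive 1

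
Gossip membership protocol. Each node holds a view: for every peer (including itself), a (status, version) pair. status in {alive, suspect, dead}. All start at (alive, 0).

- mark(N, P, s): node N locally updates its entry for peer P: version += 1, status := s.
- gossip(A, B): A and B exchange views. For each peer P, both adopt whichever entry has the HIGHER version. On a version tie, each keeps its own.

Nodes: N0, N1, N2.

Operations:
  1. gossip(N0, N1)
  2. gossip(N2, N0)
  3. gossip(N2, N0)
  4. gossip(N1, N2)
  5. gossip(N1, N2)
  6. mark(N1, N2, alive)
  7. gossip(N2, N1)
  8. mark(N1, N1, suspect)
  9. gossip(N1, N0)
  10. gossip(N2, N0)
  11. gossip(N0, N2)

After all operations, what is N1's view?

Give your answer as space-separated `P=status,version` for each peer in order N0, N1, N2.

Op 1: gossip N0<->N1 -> N0.N0=(alive,v0) N0.N1=(alive,v0) N0.N2=(alive,v0) | N1.N0=(alive,v0) N1.N1=(alive,v0) N1.N2=(alive,v0)
Op 2: gossip N2<->N0 -> N2.N0=(alive,v0) N2.N1=(alive,v0) N2.N2=(alive,v0) | N0.N0=(alive,v0) N0.N1=(alive,v0) N0.N2=(alive,v0)
Op 3: gossip N2<->N0 -> N2.N0=(alive,v0) N2.N1=(alive,v0) N2.N2=(alive,v0) | N0.N0=(alive,v0) N0.N1=(alive,v0) N0.N2=(alive,v0)
Op 4: gossip N1<->N2 -> N1.N0=(alive,v0) N1.N1=(alive,v0) N1.N2=(alive,v0) | N2.N0=(alive,v0) N2.N1=(alive,v0) N2.N2=(alive,v0)
Op 5: gossip N1<->N2 -> N1.N0=(alive,v0) N1.N1=(alive,v0) N1.N2=(alive,v0) | N2.N0=(alive,v0) N2.N1=(alive,v0) N2.N2=(alive,v0)
Op 6: N1 marks N2=alive -> (alive,v1)
Op 7: gossip N2<->N1 -> N2.N0=(alive,v0) N2.N1=(alive,v0) N2.N2=(alive,v1) | N1.N0=(alive,v0) N1.N1=(alive,v0) N1.N2=(alive,v1)
Op 8: N1 marks N1=suspect -> (suspect,v1)
Op 9: gossip N1<->N0 -> N1.N0=(alive,v0) N1.N1=(suspect,v1) N1.N2=(alive,v1) | N0.N0=(alive,v0) N0.N1=(suspect,v1) N0.N2=(alive,v1)
Op 10: gossip N2<->N0 -> N2.N0=(alive,v0) N2.N1=(suspect,v1) N2.N2=(alive,v1) | N0.N0=(alive,v0) N0.N1=(suspect,v1) N0.N2=(alive,v1)
Op 11: gossip N0<->N2 -> N0.N0=(alive,v0) N0.N1=(suspect,v1) N0.N2=(alive,v1) | N2.N0=(alive,v0) N2.N1=(suspect,v1) N2.N2=(alive,v1)

Answer: N0=alive,0 N1=suspect,1 N2=alive,1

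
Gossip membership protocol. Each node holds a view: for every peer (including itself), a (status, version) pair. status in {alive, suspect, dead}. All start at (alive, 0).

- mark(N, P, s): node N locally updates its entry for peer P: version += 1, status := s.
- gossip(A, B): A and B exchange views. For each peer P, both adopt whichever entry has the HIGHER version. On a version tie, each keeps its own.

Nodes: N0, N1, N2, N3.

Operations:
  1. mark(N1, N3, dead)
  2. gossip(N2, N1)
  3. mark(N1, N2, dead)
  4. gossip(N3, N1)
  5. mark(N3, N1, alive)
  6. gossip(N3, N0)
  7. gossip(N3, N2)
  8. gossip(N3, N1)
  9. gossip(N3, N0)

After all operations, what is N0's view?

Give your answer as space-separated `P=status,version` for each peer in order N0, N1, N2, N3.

Answer: N0=alive,0 N1=alive,1 N2=dead,1 N3=dead,1

Derivation:
Op 1: N1 marks N3=dead -> (dead,v1)
Op 2: gossip N2<->N1 -> N2.N0=(alive,v0) N2.N1=(alive,v0) N2.N2=(alive,v0) N2.N3=(dead,v1) | N1.N0=(alive,v0) N1.N1=(alive,v0) N1.N2=(alive,v0) N1.N3=(dead,v1)
Op 3: N1 marks N2=dead -> (dead,v1)
Op 4: gossip N3<->N1 -> N3.N0=(alive,v0) N3.N1=(alive,v0) N3.N2=(dead,v1) N3.N3=(dead,v1) | N1.N0=(alive,v0) N1.N1=(alive,v0) N1.N2=(dead,v1) N1.N3=(dead,v1)
Op 5: N3 marks N1=alive -> (alive,v1)
Op 6: gossip N3<->N0 -> N3.N0=(alive,v0) N3.N1=(alive,v1) N3.N2=(dead,v1) N3.N3=(dead,v1) | N0.N0=(alive,v0) N0.N1=(alive,v1) N0.N2=(dead,v1) N0.N3=(dead,v1)
Op 7: gossip N3<->N2 -> N3.N0=(alive,v0) N3.N1=(alive,v1) N3.N2=(dead,v1) N3.N3=(dead,v1) | N2.N0=(alive,v0) N2.N1=(alive,v1) N2.N2=(dead,v1) N2.N3=(dead,v1)
Op 8: gossip N3<->N1 -> N3.N0=(alive,v0) N3.N1=(alive,v1) N3.N2=(dead,v1) N3.N3=(dead,v1) | N1.N0=(alive,v0) N1.N1=(alive,v1) N1.N2=(dead,v1) N1.N3=(dead,v1)
Op 9: gossip N3<->N0 -> N3.N0=(alive,v0) N3.N1=(alive,v1) N3.N2=(dead,v1) N3.N3=(dead,v1) | N0.N0=(alive,v0) N0.N1=(alive,v1) N0.N2=(dead,v1) N0.N3=(dead,v1)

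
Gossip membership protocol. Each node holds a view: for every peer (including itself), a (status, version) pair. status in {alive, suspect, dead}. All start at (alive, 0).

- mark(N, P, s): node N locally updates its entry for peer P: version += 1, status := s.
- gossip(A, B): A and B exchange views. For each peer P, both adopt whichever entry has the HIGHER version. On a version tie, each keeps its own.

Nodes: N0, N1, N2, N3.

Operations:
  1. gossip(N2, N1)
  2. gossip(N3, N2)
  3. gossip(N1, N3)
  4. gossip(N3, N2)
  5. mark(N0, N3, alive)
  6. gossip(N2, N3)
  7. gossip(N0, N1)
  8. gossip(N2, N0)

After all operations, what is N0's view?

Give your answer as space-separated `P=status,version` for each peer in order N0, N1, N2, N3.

Answer: N0=alive,0 N1=alive,0 N2=alive,0 N3=alive,1

Derivation:
Op 1: gossip N2<->N1 -> N2.N0=(alive,v0) N2.N1=(alive,v0) N2.N2=(alive,v0) N2.N3=(alive,v0) | N1.N0=(alive,v0) N1.N1=(alive,v0) N1.N2=(alive,v0) N1.N3=(alive,v0)
Op 2: gossip N3<->N2 -> N3.N0=(alive,v0) N3.N1=(alive,v0) N3.N2=(alive,v0) N3.N3=(alive,v0) | N2.N0=(alive,v0) N2.N1=(alive,v0) N2.N2=(alive,v0) N2.N3=(alive,v0)
Op 3: gossip N1<->N3 -> N1.N0=(alive,v0) N1.N1=(alive,v0) N1.N2=(alive,v0) N1.N3=(alive,v0) | N3.N0=(alive,v0) N3.N1=(alive,v0) N3.N2=(alive,v0) N3.N3=(alive,v0)
Op 4: gossip N3<->N2 -> N3.N0=(alive,v0) N3.N1=(alive,v0) N3.N2=(alive,v0) N3.N3=(alive,v0) | N2.N0=(alive,v0) N2.N1=(alive,v0) N2.N2=(alive,v0) N2.N3=(alive,v0)
Op 5: N0 marks N3=alive -> (alive,v1)
Op 6: gossip N2<->N3 -> N2.N0=(alive,v0) N2.N1=(alive,v0) N2.N2=(alive,v0) N2.N3=(alive,v0) | N3.N0=(alive,v0) N3.N1=(alive,v0) N3.N2=(alive,v0) N3.N3=(alive,v0)
Op 7: gossip N0<->N1 -> N0.N0=(alive,v0) N0.N1=(alive,v0) N0.N2=(alive,v0) N0.N3=(alive,v1) | N1.N0=(alive,v0) N1.N1=(alive,v0) N1.N2=(alive,v0) N1.N3=(alive,v1)
Op 8: gossip N2<->N0 -> N2.N0=(alive,v0) N2.N1=(alive,v0) N2.N2=(alive,v0) N2.N3=(alive,v1) | N0.N0=(alive,v0) N0.N1=(alive,v0) N0.N2=(alive,v0) N0.N3=(alive,v1)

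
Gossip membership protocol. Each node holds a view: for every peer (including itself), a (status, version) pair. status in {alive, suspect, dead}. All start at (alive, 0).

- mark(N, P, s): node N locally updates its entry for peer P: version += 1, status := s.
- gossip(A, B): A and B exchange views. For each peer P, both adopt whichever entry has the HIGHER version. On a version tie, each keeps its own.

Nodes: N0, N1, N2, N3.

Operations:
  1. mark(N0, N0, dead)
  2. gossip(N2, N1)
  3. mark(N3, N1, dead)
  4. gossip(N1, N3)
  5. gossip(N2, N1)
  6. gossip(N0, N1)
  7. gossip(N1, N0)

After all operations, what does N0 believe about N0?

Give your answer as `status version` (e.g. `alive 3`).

Answer: dead 1

Derivation:
Op 1: N0 marks N0=dead -> (dead,v1)
Op 2: gossip N2<->N1 -> N2.N0=(alive,v0) N2.N1=(alive,v0) N2.N2=(alive,v0) N2.N3=(alive,v0) | N1.N0=(alive,v0) N1.N1=(alive,v0) N1.N2=(alive,v0) N1.N3=(alive,v0)
Op 3: N3 marks N1=dead -> (dead,v1)
Op 4: gossip N1<->N3 -> N1.N0=(alive,v0) N1.N1=(dead,v1) N1.N2=(alive,v0) N1.N3=(alive,v0) | N3.N0=(alive,v0) N3.N1=(dead,v1) N3.N2=(alive,v0) N3.N3=(alive,v0)
Op 5: gossip N2<->N1 -> N2.N0=(alive,v0) N2.N1=(dead,v1) N2.N2=(alive,v0) N2.N3=(alive,v0) | N1.N0=(alive,v0) N1.N1=(dead,v1) N1.N2=(alive,v0) N1.N3=(alive,v0)
Op 6: gossip N0<->N1 -> N0.N0=(dead,v1) N0.N1=(dead,v1) N0.N2=(alive,v0) N0.N3=(alive,v0) | N1.N0=(dead,v1) N1.N1=(dead,v1) N1.N2=(alive,v0) N1.N3=(alive,v0)
Op 7: gossip N1<->N0 -> N1.N0=(dead,v1) N1.N1=(dead,v1) N1.N2=(alive,v0) N1.N3=(alive,v0) | N0.N0=(dead,v1) N0.N1=(dead,v1) N0.N2=(alive,v0) N0.N3=(alive,v0)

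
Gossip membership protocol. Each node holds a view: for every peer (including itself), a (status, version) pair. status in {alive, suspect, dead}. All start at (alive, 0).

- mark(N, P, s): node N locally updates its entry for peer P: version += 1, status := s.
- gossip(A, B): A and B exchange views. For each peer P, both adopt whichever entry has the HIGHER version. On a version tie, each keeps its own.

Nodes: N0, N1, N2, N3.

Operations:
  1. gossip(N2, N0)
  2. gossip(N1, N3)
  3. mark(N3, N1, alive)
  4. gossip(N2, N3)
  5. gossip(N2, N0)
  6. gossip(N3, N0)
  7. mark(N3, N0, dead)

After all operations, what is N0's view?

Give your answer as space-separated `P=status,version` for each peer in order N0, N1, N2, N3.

Op 1: gossip N2<->N0 -> N2.N0=(alive,v0) N2.N1=(alive,v0) N2.N2=(alive,v0) N2.N3=(alive,v0) | N0.N0=(alive,v0) N0.N1=(alive,v0) N0.N2=(alive,v0) N0.N3=(alive,v0)
Op 2: gossip N1<->N3 -> N1.N0=(alive,v0) N1.N1=(alive,v0) N1.N2=(alive,v0) N1.N3=(alive,v0) | N3.N0=(alive,v0) N3.N1=(alive,v0) N3.N2=(alive,v0) N3.N3=(alive,v0)
Op 3: N3 marks N1=alive -> (alive,v1)
Op 4: gossip N2<->N3 -> N2.N0=(alive,v0) N2.N1=(alive,v1) N2.N2=(alive,v0) N2.N3=(alive,v0) | N3.N0=(alive,v0) N3.N1=(alive,v1) N3.N2=(alive,v0) N3.N3=(alive,v0)
Op 5: gossip N2<->N0 -> N2.N0=(alive,v0) N2.N1=(alive,v1) N2.N2=(alive,v0) N2.N3=(alive,v0) | N0.N0=(alive,v0) N0.N1=(alive,v1) N0.N2=(alive,v0) N0.N3=(alive,v0)
Op 6: gossip N3<->N0 -> N3.N0=(alive,v0) N3.N1=(alive,v1) N3.N2=(alive,v0) N3.N3=(alive,v0) | N0.N0=(alive,v0) N0.N1=(alive,v1) N0.N2=(alive,v0) N0.N3=(alive,v0)
Op 7: N3 marks N0=dead -> (dead,v1)

Answer: N0=alive,0 N1=alive,1 N2=alive,0 N3=alive,0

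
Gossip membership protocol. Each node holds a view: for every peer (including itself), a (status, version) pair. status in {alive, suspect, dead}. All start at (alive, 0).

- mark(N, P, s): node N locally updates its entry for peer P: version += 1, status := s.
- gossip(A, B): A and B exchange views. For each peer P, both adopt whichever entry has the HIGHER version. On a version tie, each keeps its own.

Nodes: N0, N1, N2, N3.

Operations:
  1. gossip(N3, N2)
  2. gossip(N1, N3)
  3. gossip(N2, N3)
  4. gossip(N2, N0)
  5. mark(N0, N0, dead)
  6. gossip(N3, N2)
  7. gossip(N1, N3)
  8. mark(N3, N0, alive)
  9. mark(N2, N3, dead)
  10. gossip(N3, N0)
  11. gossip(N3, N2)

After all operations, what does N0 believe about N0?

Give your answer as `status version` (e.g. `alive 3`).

Op 1: gossip N3<->N2 -> N3.N0=(alive,v0) N3.N1=(alive,v0) N3.N2=(alive,v0) N3.N3=(alive,v0) | N2.N0=(alive,v0) N2.N1=(alive,v0) N2.N2=(alive,v0) N2.N3=(alive,v0)
Op 2: gossip N1<->N3 -> N1.N0=(alive,v0) N1.N1=(alive,v0) N1.N2=(alive,v0) N1.N3=(alive,v0) | N3.N0=(alive,v0) N3.N1=(alive,v0) N3.N2=(alive,v0) N3.N3=(alive,v0)
Op 3: gossip N2<->N3 -> N2.N0=(alive,v0) N2.N1=(alive,v0) N2.N2=(alive,v0) N2.N3=(alive,v0) | N3.N0=(alive,v0) N3.N1=(alive,v0) N3.N2=(alive,v0) N3.N3=(alive,v0)
Op 4: gossip N2<->N0 -> N2.N0=(alive,v0) N2.N1=(alive,v0) N2.N2=(alive,v0) N2.N3=(alive,v0) | N0.N0=(alive,v0) N0.N1=(alive,v0) N0.N2=(alive,v0) N0.N3=(alive,v0)
Op 5: N0 marks N0=dead -> (dead,v1)
Op 6: gossip N3<->N2 -> N3.N0=(alive,v0) N3.N1=(alive,v0) N3.N2=(alive,v0) N3.N3=(alive,v0) | N2.N0=(alive,v0) N2.N1=(alive,v0) N2.N2=(alive,v0) N2.N3=(alive,v0)
Op 7: gossip N1<->N3 -> N1.N0=(alive,v0) N1.N1=(alive,v0) N1.N2=(alive,v0) N1.N3=(alive,v0) | N3.N0=(alive,v0) N3.N1=(alive,v0) N3.N2=(alive,v0) N3.N3=(alive,v0)
Op 8: N3 marks N0=alive -> (alive,v1)
Op 9: N2 marks N3=dead -> (dead,v1)
Op 10: gossip N3<->N0 -> N3.N0=(alive,v1) N3.N1=(alive,v0) N3.N2=(alive,v0) N3.N3=(alive,v0) | N0.N0=(dead,v1) N0.N1=(alive,v0) N0.N2=(alive,v0) N0.N3=(alive,v0)
Op 11: gossip N3<->N2 -> N3.N0=(alive,v1) N3.N1=(alive,v0) N3.N2=(alive,v0) N3.N3=(dead,v1) | N2.N0=(alive,v1) N2.N1=(alive,v0) N2.N2=(alive,v0) N2.N3=(dead,v1)

Answer: dead 1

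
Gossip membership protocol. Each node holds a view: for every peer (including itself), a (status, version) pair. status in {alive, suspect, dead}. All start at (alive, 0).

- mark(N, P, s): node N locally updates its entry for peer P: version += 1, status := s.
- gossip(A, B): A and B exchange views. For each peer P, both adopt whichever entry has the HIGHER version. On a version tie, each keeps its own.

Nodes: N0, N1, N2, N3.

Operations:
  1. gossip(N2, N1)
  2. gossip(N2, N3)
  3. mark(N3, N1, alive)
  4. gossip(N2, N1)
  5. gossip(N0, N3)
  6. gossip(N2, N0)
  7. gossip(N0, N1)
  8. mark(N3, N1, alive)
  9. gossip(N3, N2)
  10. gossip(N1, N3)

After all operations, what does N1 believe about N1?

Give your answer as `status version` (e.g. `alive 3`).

Answer: alive 2

Derivation:
Op 1: gossip N2<->N1 -> N2.N0=(alive,v0) N2.N1=(alive,v0) N2.N2=(alive,v0) N2.N3=(alive,v0) | N1.N0=(alive,v0) N1.N1=(alive,v0) N1.N2=(alive,v0) N1.N3=(alive,v0)
Op 2: gossip N2<->N3 -> N2.N0=(alive,v0) N2.N1=(alive,v0) N2.N2=(alive,v0) N2.N3=(alive,v0) | N3.N0=(alive,v0) N3.N1=(alive,v0) N3.N2=(alive,v0) N3.N3=(alive,v0)
Op 3: N3 marks N1=alive -> (alive,v1)
Op 4: gossip N2<->N1 -> N2.N0=(alive,v0) N2.N1=(alive,v0) N2.N2=(alive,v0) N2.N3=(alive,v0) | N1.N0=(alive,v0) N1.N1=(alive,v0) N1.N2=(alive,v0) N1.N3=(alive,v0)
Op 5: gossip N0<->N3 -> N0.N0=(alive,v0) N0.N1=(alive,v1) N0.N2=(alive,v0) N0.N3=(alive,v0) | N3.N0=(alive,v0) N3.N1=(alive,v1) N3.N2=(alive,v0) N3.N3=(alive,v0)
Op 6: gossip N2<->N0 -> N2.N0=(alive,v0) N2.N1=(alive,v1) N2.N2=(alive,v0) N2.N3=(alive,v0) | N0.N0=(alive,v0) N0.N1=(alive,v1) N0.N2=(alive,v0) N0.N3=(alive,v0)
Op 7: gossip N0<->N1 -> N0.N0=(alive,v0) N0.N1=(alive,v1) N0.N2=(alive,v0) N0.N3=(alive,v0) | N1.N0=(alive,v0) N1.N1=(alive,v1) N1.N2=(alive,v0) N1.N3=(alive,v0)
Op 8: N3 marks N1=alive -> (alive,v2)
Op 9: gossip N3<->N2 -> N3.N0=(alive,v0) N3.N1=(alive,v2) N3.N2=(alive,v0) N3.N3=(alive,v0) | N2.N0=(alive,v0) N2.N1=(alive,v2) N2.N2=(alive,v0) N2.N3=(alive,v0)
Op 10: gossip N1<->N3 -> N1.N0=(alive,v0) N1.N1=(alive,v2) N1.N2=(alive,v0) N1.N3=(alive,v0) | N3.N0=(alive,v0) N3.N1=(alive,v2) N3.N2=(alive,v0) N3.N3=(alive,v0)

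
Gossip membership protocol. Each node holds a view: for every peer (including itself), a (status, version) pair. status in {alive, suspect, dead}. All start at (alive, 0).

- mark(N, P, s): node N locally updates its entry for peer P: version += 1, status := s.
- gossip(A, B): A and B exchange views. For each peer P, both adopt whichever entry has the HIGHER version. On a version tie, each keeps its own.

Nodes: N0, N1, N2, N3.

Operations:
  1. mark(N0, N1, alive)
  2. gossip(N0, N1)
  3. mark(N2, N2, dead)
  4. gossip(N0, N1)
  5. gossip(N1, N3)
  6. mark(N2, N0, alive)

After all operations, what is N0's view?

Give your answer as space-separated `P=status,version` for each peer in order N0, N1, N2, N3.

Answer: N0=alive,0 N1=alive,1 N2=alive,0 N3=alive,0

Derivation:
Op 1: N0 marks N1=alive -> (alive,v1)
Op 2: gossip N0<->N1 -> N0.N0=(alive,v0) N0.N1=(alive,v1) N0.N2=(alive,v0) N0.N3=(alive,v0) | N1.N0=(alive,v0) N1.N1=(alive,v1) N1.N2=(alive,v0) N1.N3=(alive,v0)
Op 3: N2 marks N2=dead -> (dead,v1)
Op 4: gossip N0<->N1 -> N0.N0=(alive,v0) N0.N1=(alive,v1) N0.N2=(alive,v0) N0.N3=(alive,v0) | N1.N0=(alive,v0) N1.N1=(alive,v1) N1.N2=(alive,v0) N1.N3=(alive,v0)
Op 5: gossip N1<->N3 -> N1.N0=(alive,v0) N1.N1=(alive,v1) N1.N2=(alive,v0) N1.N3=(alive,v0) | N3.N0=(alive,v0) N3.N1=(alive,v1) N3.N2=(alive,v0) N3.N3=(alive,v0)
Op 6: N2 marks N0=alive -> (alive,v1)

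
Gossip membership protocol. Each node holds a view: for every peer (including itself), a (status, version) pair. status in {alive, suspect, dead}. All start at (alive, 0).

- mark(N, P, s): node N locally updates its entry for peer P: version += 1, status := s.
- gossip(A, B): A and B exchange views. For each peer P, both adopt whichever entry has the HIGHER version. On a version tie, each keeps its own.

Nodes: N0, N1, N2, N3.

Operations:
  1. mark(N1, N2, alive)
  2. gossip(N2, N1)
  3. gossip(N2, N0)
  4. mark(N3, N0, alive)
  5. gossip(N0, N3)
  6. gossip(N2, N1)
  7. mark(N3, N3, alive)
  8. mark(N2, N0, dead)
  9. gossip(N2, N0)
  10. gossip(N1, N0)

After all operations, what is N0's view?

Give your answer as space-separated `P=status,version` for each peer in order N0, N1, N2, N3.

Answer: N0=alive,1 N1=alive,0 N2=alive,1 N3=alive,0

Derivation:
Op 1: N1 marks N2=alive -> (alive,v1)
Op 2: gossip N2<->N1 -> N2.N0=(alive,v0) N2.N1=(alive,v0) N2.N2=(alive,v1) N2.N3=(alive,v0) | N1.N0=(alive,v0) N1.N1=(alive,v0) N1.N2=(alive,v1) N1.N3=(alive,v0)
Op 3: gossip N2<->N0 -> N2.N0=(alive,v0) N2.N1=(alive,v0) N2.N2=(alive,v1) N2.N3=(alive,v0) | N0.N0=(alive,v0) N0.N1=(alive,v0) N0.N2=(alive,v1) N0.N3=(alive,v0)
Op 4: N3 marks N0=alive -> (alive,v1)
Op 5: gossip N0<->N3 -> N0.N0=(alive,v1) N0.N1=(alive,v0) N0.N2=(alive,v1) N0.N3=(alive,v0) | N3.N0=(alive,v1) N3.N1=(alive,v0) N3.N2=(alive,v1) N3.N3=(alive,v0)
Op 6: gossip N2<->N1 -> N2.N0=(alive,v0) N2.N1=(alive,v0) N2.N2=(alive,v1) N2.N3=(alive,v0) | N1.N0=(alive,v0) N1.N1=(alive,v0) N1.N2=(alive,v1) N1.N3=(alive,v0)
Op 7: N3 marks N3=alive -> (alive,v1)
Op 8: N2 marks N0=dead -> (dead,v1)
Op 9: gossip N2<->N0 -> N2.N0=(dead,v1) N2.N1=(alive,v0) N2.N2=(alive,v1) N2.N3=(alive,v0) | N0.N0=(alive,v1) N0.N1=(alive,v0) N0.N2=(alive,v1) N0.N3=(alive,v0)
Op 10: gossip N1<->N0 -> N1.N0=(alive,v1) N1.N1=(alive,v0) N1.N2=(alive,v1) N1.N3=(alive,v0) | N0.N0=(alive,v1) N0.N1=(alive,v0) N0.N2=(alive,v1) N0.N3=(alive,v0)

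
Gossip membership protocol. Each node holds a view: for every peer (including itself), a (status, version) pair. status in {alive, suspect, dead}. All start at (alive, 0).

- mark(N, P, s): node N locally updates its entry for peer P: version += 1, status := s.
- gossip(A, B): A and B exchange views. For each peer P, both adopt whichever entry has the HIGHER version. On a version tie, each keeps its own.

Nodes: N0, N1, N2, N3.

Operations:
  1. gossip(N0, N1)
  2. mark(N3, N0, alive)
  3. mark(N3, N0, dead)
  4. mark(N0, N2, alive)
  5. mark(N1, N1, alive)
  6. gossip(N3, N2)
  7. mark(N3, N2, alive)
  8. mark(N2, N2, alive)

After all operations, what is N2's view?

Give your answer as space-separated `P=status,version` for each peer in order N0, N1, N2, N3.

Op 1: gossip N0<->N1 -> N0.N0=(alive,v0) N0.N1=(alive,v0) N0.N2=(alive,v0) N0.N3=(alive,v0) | N1.N0=(alive,v0) N1.N1=(alive,v0) N1.N2=(alive,v0) N1.N3=(alive,v0)
Op 2: N3 marks N0=alive -> (alive,v1)
Op 3: N3 marks N0=dead -> (dead,v2)
Op 4: N0 marks N2=alive -> (alive,v1)
Op 5: N1 marks N1=alive -> (alive,v1)
Op 6: gossip N3<->N2 -> N3.N0=(dead,v2) N3.N1=(alive,v0) N3.N2=(alive,v0) N3.N3=(alive,v0) | N2.N0=(dead,v2) N2.N1=(alive,v0) N2.N2=(alive,v0) N2.N3=(alive,v0)
Op 7: N3 marks N2=alive -> (alive,v1)
Op 8: N2 marks N2=alive -> (alive,v1)

Answer: N0=dead,2 N1=alive,0 N2=alive,1 N3=alive,0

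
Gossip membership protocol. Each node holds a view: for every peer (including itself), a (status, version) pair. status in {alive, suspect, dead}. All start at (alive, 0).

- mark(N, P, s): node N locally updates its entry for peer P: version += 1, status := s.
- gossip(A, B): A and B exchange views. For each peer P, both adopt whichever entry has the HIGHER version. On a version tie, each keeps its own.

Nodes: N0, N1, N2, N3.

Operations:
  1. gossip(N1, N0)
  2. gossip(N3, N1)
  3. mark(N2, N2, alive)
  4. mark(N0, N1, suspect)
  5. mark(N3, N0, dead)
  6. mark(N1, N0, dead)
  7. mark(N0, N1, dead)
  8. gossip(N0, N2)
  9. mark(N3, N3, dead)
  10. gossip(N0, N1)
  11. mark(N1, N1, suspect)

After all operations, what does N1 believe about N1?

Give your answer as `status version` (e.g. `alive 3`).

Answer: suspect 3

Derivation:
Op 1: gossip N1<->N0 -> N1.N0=(alive,v0) N1.N1=(alive,v0) N1.N2=(alive,v0) N1.N3=(alive,v0) | N0.N0=(alive,v0) N0.N1=(alive,v0) N0.N2=(alive,v0) N0.N3=(alive,v0)
Op 2: gossip N3<->N1 -> N3.N0=(alive,v0) N3.N1=(alive,v0) N3.N2=(alive,v0) N3.N3=(alive,v0) | N1.N0=(alive,v0) N1.N1=(alive,v0) N1.N2=(alive,v0) N1.N3=(alive,v0)
Op 3: N2 marks N2=alive -> (alive,v1)
Op 4: N0 marks N1=suspect -> (suspect,v1)
Op 5: N3 marks N0=dead -> (dead,v1)
Op 6: N1 marks N0=dead -> (dead,v1)
Op 7: N0 marks N1=dead -> (dead,v2)
Op 8: gossip N0<->N2 -> N0.N0=(alive,v0) N0.N1=(dead,v2) N0.N2=(alive,v1) N0.N3=(alive,v0) | N2.N0=(alive,v0) N2.N1=(dead,v2) N2.N2=(alive,v1) N2.N3=(alive,v0)
Op 9: N3 marks N3=dead -> (dead,v1)
Op 10: gossip N0<->N1 -> N0.N0=(dead,v1) N0.N1=(dead,v2) N0.N2=(alive,v1) N0.N3=(alive,v0) | N1.N0=(dead,v1) N1.N1=(dead,v2) N1.N2=(alive,v1) N1.N3=(alive,v0)
Op 11: N1 marks N1=suspect -> (suspect,v3)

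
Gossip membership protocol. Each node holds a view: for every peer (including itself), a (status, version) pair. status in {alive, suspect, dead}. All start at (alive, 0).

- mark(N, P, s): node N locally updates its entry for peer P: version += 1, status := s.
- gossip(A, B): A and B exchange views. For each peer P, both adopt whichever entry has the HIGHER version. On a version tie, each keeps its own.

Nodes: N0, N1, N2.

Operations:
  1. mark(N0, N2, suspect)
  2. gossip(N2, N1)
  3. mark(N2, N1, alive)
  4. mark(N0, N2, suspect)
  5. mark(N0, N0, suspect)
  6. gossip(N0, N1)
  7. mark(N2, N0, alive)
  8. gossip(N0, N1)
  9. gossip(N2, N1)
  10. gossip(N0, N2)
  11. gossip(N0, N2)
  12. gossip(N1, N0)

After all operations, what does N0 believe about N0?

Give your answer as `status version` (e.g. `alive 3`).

Op 1: N0 marks N2=suspect -> (suspect,v1)
Op 2: gossip N2<->N1 -> N2.N0=(alive,v0) N2.N1=(alive,v0) N2.N2=(alive,v0) | N1.N0=(alive,v0) N1.N1=(alive,v0) N1.N2=(alive,v0)
Op 3: N2 marks N1=alive -> (alive,v1)
Op 4: N0 marks N2=suspect -> (suspect,v2)
Op 5: N0 marks N0=suspect -> (suspect,v1)
Op 6: gossip N0<->N1 -> N0.N0=(suspect,v1) N0.N1=(alive,v0) N0.N2=(suspect,v2) | N1.N0=(suspect,v1) N1.N1=(alive,v0) N1.N2=(suspect,v2)
Op 7: N2 marks N0=alive -> (alive,v1)
Op 8: gossip N0<->N1 -> N0.N0=(suspect,v1) N0.N1=(alive,v0) N0.N2=(suspect,v2) | N1.N0=(suspect,v1) N1.N1=(alive,v0) N1.N2=(suspect,v2)
Op 9: gossip N2<->N1 -> N2.N0=(alive,v1) N2.N1=(alive,v1) N2.N2=(suspect,v2) | N1.N0=(suspect,v1) N1.N1=(alive,v1) N1.N2=(suspect,v2)
Op 10: gossip N0<->N2 -> N0.N0=(suspect,v1) N0.N1=(alive,v1) N0.N2=(suspect,v2) | N2.N0=(alive,v1) N2.N1=(alive,v1) N2.N2=(suspect,v2)
Op 11: gossip N0<->N2 -> N0.N0=(suspect,v1) N0.N1=(alive,v1) N0.N2=(suspect,v2) | N2.N0=(alive,v1) N2.N1=(alive,v1) N2.N2=(suspect,v2)
Op 12: gossip N1<->N0 -> N1.N0=(suspect,v1) N1.N1=(alive,v1) N1.N2=(suspect,v2) | N0.N0=(suspect,v1) N0.N1=(alive,v1) N0.N2=(suspect,v2)

Answer: suspect 1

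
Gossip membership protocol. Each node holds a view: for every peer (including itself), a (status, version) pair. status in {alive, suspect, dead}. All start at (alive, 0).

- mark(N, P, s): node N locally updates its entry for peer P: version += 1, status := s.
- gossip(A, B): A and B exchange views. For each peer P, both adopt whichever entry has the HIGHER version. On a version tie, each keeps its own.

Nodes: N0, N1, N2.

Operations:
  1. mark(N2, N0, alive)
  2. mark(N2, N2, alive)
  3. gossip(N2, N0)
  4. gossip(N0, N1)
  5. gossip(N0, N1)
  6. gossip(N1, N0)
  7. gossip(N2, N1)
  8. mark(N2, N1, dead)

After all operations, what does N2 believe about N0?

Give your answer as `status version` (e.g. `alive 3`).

Answer: alive 1

Derivation:
Op 1: N2 marks N0=alive -> (alive,v1)
Op 2: N2 marks N2=alive -> (alive,v1)
Op 3: gossip N2<->N0 -> N2.N0=(alive,v1) N2.N1=(alive,v0) N2.N2=(alive,v1) | N0.N0=(alive,v1) N0.N1=(alive,v0) N0.N2=(alive,v1)
Op 4: gossip N0<->N1 -> N0.N0=(alive,v1) N0.N1=(alive,v0) N0.N2=(alive,v1) | N1.N0=(alive,v1) N1.N1=(alive,v0) N1.N2=(alive,v1)
Op 5: gossip N0<->N1 -> N0.N0=(alive,v1) N0.N1=(alive,v0) N0.N2=(alive,v1) | N1.N0=(alive,v1) N1.N1=(alive,v0) N1.N2=(alive,v1)
Op 6: gossip N1<->N0 -> N1.N0=(alive,v1) N1.N1=(alive,v0) N1.N2=(alive,v1) | N0.N0=(alive,v1) N0.N1=(alive,v0) N0.N2=(alive,v1)
Op 7: gossip N2<->N1 -> N2.N0=(alive,v1) N2.N1=(alive,v0) N2.N2=(alive,v1) | N1.N0=(alive,v1) N1.N1=(alive,v0) N1.N2=(alive,v1)
Op 8: N2 marks N1=dead -> (dead,v1)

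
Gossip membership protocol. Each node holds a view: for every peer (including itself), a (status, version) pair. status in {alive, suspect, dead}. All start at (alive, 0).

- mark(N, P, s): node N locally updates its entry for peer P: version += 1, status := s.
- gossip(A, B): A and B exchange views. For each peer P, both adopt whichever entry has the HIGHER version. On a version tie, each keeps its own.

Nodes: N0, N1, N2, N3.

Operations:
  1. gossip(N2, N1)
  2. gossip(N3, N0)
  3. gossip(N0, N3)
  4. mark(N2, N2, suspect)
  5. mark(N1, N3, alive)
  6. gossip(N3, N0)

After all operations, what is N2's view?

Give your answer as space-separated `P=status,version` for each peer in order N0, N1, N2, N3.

Answer: N0=alive,0 N1=alive,0 N2=suspect,1 N3=alive,0

Derivation:
Op 1: gossip N2<->N1 -> N2.N0=(alive,v0) N2.N1=(alive,v0) N2.N2=(alive,v0) N2.N3=(alive,v0) | N1.N0=(alive,v0) N1.N1=(alive,v0) N1.N2=(alive,v0) N1.N3=(alive,v0)
Op 2: gossip N3<->N0 -> N3.N0=(alive,v0) N3.N1=(alive,v0) N3.N2=(alive,v0) N3.N3=(alive,v0) | N0.N0=(alive,v0) N0.N1=(alive,v0) N0.N2=(alive,v0) N0.N3=(alive,v0)
Op 3: gossip N0<->N3 -> N0.N0=(alive,v0) N0.N1=(alive,v0) N0.N2=(alive,v0) N0.N3=(alive,v0) | N3.N0=(alive,v0) N3.N1=(alive,v0) N3.N2=(alive,v0) N3.N3=(alive,v0)
Op 4: N2 marks N2=suspect -> (suspect,v1)
Op 5: N1 marks N3=alive -> (alive,v1)
Op 6: gossip N3<->N0 -> N3.N0=(alive,v0) N3.N1=(alive,v0) N3.N2=(alive,v0) N3.N3=(alive,v0) | N0.N0=(alive,v0) N0.N1=(alive,v0) N0.N2=(alive,v0) N0.N3=(alive,v0)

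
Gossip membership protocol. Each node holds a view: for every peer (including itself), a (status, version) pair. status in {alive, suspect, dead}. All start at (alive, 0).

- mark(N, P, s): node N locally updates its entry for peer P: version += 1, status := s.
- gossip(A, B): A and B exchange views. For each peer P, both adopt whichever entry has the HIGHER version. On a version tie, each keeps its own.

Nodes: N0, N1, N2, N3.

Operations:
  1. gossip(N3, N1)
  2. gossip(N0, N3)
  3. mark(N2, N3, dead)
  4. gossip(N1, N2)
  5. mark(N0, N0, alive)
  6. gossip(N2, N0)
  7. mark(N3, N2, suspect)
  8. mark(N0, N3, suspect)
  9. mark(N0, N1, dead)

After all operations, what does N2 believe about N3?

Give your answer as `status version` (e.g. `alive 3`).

Op 1: gossip N3<->N1 -> N3.N0=(alive,v0) N3.N1=(alive,v0) N3.N2=(alive,v0) N3.N3=(alive,v0) | N1.N0=(alive,v0) N1.N1=(alive,v0) N1.N2=(alive,v0) N1.N3=(alive,v0)
Op 2: gossip N0<->N3 -> N0.N0=(alive,v0) N0.N1=(alive,v0) N0.N2=(alive,v0) N0.N3=(alive,v0) | N3.N0=(alive,v0) N3.N1=(alive,v0) N3.N2=(alive,v0) N3.N3=(alive,v0)
Op 3: N2 marks N3=dead -> (dead,v1)
Op 4: gossip N1<->N2 -> N1.N0=(alive,v0) N1.N1=(alive,v0) N1.N2=(alive,v0) N1.N3=(dead,v1) | N2.N0=(alive,v0) N2.N1=(alive,v0) N2.N2=(alive,v0) N2.N3=(dead,v1)
Op 5: N0 marks N0=alive -> (alive,v1)
Op 6: gossip N2<->N0 -> N2.N0=(alive,v1) N2.N1=(alive,v0) N2.N2=(alive,v0) N2.N3=(dead,v1) | N0.N0=(alive,v1) N0.N1=(alive,v0) N0.N2=(alive,v0) N0.N3=(dead,v1)
Op 7: N3 marks N2=suspect -> (suspect,v1)
Op 8: N0 marks N3=suspect -> (suspect,v2)
Op 9: N0 marks N1=dead -> (dead,v1)

Answer: dead 1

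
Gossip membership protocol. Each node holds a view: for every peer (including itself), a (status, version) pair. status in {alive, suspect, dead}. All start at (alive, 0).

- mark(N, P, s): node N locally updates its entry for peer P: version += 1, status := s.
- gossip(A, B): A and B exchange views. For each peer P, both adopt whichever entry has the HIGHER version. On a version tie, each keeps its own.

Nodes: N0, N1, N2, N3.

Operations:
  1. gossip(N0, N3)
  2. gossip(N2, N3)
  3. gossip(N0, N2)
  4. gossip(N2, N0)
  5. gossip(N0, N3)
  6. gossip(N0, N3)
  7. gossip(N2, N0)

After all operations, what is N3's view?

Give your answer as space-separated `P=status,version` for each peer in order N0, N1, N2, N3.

Answer: N0=alive,0 N1=alive,0 N2=alive,0 N3=alive,0

Derivation:
Op 1: gossip N0<->N3 -> N0.N0=(alive,v0) N0.N1=(alive,v0) N0.N2=(alive,v0) N0.N3=(alive,v0) | N3.N0=(alive,v0) N3.N1=(alive,v0) N3.N2=(alive,v0) N3.N3=(alive,v0)
Op 2: gossip N2<->N3 -> N2.N0=(alive,v0) N2.N1=(alive,v0) N2.N2=(alive,v0) N2.N3=(alive,v0) | N3.N0=(alive,v0) N3.N1=(alive,v0) N3.N2=(alive,v0) N3.N3=(alive,v0)
Op 3: gossip N0<->N2 -> N0.N0=(alive,v0) N0.N1=(alive,v0) N0.N2=(alive,v0) N0.N3=(alive,v0) | N2.N0=(alive,v0) N2.N1=(alive,v0) N2.N2=(alive,v0) N2.N3=(alive,v0)
Op 4: gossip N2<->N0 -> N2.N0=(alive,v0) N2.N1=(alive,v0) N2.N2=(alive,v0) N2.N3=(alive,v0) | N0.N0=(alive,v0) N0.N1=(alive,v0) N0.N2=(alive,v0) N0.N3=(alive,v0)
Op 5: gossip N0<->N3 -> N0.N0=(alive,v0) N0.N1=(alive,v0) N0.N2=(alive,v0) N0.N3=(alive,v0) | N3.N0=(alive,v0) N3.N1=(alive,v0) N3.N2=(alive,v0) N3.N3=(alive,v0)
Op 6: gossip N0<->N3 -> N0.N0=(alive,v0) N0.N1=(alive,v0) N0.N2=(alive,v0) N0.N3=(alive,v0) | N3.N0=(alive,v0) N3.N1=(alive,v0) N3.N2=(alive,v0) N3.N3=(alive,v0)
Op 7: gossip N2<->N0 -> N2.N0=(alive,v0) N2.N1=(alive,v0) N2.N2=(alive,v0) N2.N3=(alive,v0) | N0.N0=(alive,v0) N0.N1=(alive,v0) N0.N2=(alive,v0) N0.N3=(alive,v0)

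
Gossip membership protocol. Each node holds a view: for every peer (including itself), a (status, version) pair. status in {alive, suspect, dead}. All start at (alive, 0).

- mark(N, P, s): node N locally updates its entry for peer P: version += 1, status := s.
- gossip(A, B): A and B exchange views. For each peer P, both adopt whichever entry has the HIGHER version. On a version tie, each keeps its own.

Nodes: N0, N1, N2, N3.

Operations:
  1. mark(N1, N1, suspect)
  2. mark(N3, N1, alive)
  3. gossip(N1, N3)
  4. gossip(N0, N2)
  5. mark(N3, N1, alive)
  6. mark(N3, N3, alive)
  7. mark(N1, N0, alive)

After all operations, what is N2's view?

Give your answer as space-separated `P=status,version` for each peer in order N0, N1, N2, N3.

Answer: N0=alive,0 N1=alive,0 N2=alive,0 N3=alive,0

Derivation:
Op 1: N1 marks N1=suspect -> (suspect,v1)
Op 2: N3 marks N1=alive -> (alive,v1)
Op 3: gossip N1<->N3 -> N1.N0=(alive,v0) N1.N1=(suspect,v1) N1.N2=(alive,v0) N1.N3=(alive,v0) | N3.N0=(alive,v0) N3.N1=(alive,v1) N3.N2=(alive,v0) N3.N3=(alive,v0)
Op 4: gossip N0<->N2 -> N0.N0=(alive,v0) N0.N1=(alive,v0) N0.N2=(alive,v0) N0.N3=(alive,v0) | N2.N0=(alive,v0) N2.N1=(alive,v0) N2.N2=(alive,v0) N2.N3=(alive,v0)
Op 5: N3 marks N1=alive -> (alive,v2)
Op 6: N3 marks N3=alive -> (alive,v1)
Op 7: N1 marks N0=alive -> (alive,v1)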